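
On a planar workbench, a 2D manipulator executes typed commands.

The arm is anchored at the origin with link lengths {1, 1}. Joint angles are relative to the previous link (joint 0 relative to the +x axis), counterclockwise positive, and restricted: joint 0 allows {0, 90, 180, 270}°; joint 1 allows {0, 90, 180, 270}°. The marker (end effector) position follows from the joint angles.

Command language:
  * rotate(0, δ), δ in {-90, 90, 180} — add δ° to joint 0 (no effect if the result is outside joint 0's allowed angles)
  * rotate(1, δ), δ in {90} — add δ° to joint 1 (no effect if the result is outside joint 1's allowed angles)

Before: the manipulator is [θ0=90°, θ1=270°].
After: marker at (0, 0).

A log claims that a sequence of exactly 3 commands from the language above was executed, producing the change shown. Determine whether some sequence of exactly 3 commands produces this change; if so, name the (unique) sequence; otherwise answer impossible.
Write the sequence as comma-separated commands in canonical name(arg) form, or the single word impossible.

rotate(1, 90), rotate(1, 90), rotate(1, 90)

start: [θ0=90°, θ1=270°]
t=1 rotate(1, 90) ⇒ [θ0=90°, θ1=0°]
t=2 rotate(1, 90) ⇒ [θ0=90°, θ1=90°]
t=3 rotate(1, 90) ⇒ [θ0=90°, θ1=180°]
all 64 alternatives checked — unique.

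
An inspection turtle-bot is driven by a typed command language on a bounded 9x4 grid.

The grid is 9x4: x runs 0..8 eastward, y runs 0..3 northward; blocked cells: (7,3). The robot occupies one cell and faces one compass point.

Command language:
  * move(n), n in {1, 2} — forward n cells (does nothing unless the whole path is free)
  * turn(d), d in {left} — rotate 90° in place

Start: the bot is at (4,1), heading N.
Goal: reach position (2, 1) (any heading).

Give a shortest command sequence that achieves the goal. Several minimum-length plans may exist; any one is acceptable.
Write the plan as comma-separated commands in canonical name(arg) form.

turn(left), move(2)

initial: at (4,1), heading N
t=1 turn(left) ⇒ at (4,1), heading W
t=2 move(2) ⇒ at (2,1), heading W
shorter routes all fall short; 2 is best.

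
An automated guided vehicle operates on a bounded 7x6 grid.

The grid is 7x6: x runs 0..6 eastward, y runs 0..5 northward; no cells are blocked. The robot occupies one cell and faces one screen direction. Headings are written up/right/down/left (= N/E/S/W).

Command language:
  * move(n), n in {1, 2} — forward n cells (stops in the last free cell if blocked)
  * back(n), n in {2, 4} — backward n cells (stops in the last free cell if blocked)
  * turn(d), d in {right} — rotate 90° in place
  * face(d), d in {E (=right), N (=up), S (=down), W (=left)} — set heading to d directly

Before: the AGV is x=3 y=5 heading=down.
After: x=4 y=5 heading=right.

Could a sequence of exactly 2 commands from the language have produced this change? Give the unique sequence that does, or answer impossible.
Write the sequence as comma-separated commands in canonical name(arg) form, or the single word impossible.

face(E), move(1)

key: position moved to (4,5) AND the heading swung to E — translation plus rotation needed
start: x=3 y=5 heading=down
1. face(E) → x=3 y=5 heading=right
2. move(1) → x=4 y=5 heading=right
all 81 alternatives checked — unique.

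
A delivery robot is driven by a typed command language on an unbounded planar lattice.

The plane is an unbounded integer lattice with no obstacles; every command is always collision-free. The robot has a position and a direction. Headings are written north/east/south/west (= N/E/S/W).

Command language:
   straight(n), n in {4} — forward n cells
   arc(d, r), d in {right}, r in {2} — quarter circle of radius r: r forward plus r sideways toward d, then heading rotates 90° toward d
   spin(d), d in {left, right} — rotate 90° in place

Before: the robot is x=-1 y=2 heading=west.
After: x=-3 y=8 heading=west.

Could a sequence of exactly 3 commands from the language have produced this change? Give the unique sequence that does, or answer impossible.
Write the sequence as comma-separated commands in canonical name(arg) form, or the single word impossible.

key: running spin(left) before arc(right, 2) would end elsewhere — order is forced
begin: x=-1 y=2 heading=west
t=1 arc(right, 2) ⇒ x=-3 y=4 heading=north
t=2 straight(4) ⇒ x=-3 y=8 heading=north
t=3 spin(left) ⇒ x=-3 y=8 heading=west
uniquely the one of 64 3-step routes that fits.

arc(right, 2), straight(4), spin(left)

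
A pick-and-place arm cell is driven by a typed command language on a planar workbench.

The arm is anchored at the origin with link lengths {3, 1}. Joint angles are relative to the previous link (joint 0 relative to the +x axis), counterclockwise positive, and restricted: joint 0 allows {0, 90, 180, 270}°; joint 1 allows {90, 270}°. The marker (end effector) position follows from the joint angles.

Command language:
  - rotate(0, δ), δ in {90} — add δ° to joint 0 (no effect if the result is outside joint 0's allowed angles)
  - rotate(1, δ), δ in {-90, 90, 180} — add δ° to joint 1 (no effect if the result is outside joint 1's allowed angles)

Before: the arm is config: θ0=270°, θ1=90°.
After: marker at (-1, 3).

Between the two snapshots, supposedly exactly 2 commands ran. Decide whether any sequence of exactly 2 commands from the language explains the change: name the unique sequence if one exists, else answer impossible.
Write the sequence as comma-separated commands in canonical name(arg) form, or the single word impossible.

begin: config: θ0=270°, θ1=90°
[1] after rotate(0, 90): config: θ0=0°, θ1=90°
[2] after rotate(0, 90): config: θ0=90°, θ1=90°
no other 2-command option fits: unique.

rotate(0, 90), rotate(0, 90)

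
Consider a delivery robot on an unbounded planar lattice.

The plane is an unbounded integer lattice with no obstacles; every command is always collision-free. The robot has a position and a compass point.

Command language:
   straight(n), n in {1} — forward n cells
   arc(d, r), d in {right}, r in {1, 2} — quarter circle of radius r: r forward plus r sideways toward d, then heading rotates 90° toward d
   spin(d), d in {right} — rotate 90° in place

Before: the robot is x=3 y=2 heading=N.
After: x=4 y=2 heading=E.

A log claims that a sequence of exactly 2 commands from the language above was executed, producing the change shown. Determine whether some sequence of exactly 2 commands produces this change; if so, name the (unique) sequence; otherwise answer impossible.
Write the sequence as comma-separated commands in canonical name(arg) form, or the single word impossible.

key: position moved to (4,2) AND the heading swung to E — translation plus rotation needed
begin: x=3 y=2 heading=N
step 1 (spin(right)): x=3 y=2 heading=E
step 2 (straight(1)): x=4 y=2 heading=E
no rival 2-sequence matches.

spin(right), straight(1)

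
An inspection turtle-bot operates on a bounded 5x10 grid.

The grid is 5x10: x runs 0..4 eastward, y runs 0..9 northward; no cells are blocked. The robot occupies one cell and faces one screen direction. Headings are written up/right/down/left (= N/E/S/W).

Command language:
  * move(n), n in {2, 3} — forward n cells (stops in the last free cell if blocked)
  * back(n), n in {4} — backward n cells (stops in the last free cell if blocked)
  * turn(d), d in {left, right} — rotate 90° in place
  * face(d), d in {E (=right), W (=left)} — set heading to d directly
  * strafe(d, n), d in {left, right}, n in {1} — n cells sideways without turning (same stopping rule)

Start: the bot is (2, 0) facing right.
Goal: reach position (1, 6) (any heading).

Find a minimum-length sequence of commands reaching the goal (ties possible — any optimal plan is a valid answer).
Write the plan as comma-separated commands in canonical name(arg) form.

turn(left), strafe(left, 1), move(3), move(3)

start: (2, 0) facing right
1. turn(left) → (2, 0) facing up
2. strafe(left, 1) → (1, 0) facing up
3. move(3) → (1, 3) facing up
4. move(3) → (1, 6) facing up
shorter routes all fall short; 4 is best.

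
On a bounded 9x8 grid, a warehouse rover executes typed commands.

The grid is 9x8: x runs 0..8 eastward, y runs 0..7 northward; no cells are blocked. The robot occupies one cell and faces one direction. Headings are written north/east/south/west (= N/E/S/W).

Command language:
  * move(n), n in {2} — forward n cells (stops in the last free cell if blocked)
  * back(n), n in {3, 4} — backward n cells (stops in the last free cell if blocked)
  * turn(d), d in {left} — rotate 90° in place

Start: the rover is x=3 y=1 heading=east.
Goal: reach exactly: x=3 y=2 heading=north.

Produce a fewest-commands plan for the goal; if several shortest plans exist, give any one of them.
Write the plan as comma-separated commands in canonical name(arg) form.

initial: x=3 y=1 heading=east
1. turn(left) → x=3 y=1 heading=north
2. back(4) → x=3 y=0 heading=north
3. move(2) → x=3 y=2 heading=north
no 2-step plan works, so 3 is optimal.

turn(left), back(4), move(2)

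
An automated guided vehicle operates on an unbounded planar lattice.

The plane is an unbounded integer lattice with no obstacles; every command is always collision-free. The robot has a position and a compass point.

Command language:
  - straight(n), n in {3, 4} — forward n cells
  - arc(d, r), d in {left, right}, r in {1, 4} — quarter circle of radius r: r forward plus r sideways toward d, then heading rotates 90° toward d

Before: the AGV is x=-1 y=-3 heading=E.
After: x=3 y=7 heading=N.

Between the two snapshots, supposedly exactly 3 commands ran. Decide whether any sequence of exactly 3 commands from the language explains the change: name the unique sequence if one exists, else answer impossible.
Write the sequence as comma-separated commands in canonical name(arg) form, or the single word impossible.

arc(left, 4), straight(3), straight(3)

key: position moved to (3,7) AND the heading swung to N — translation plus rotation needed
start: x=-1 y=-3 heading=E
step 1 (arc(left, 4)): x=3 y=1 heading=N
step 2 (straight(3)): x=3 y=4 heading=N
step 3 (straight(3)): x=3 y=7 heading=N
no other 3-command option fits: unique.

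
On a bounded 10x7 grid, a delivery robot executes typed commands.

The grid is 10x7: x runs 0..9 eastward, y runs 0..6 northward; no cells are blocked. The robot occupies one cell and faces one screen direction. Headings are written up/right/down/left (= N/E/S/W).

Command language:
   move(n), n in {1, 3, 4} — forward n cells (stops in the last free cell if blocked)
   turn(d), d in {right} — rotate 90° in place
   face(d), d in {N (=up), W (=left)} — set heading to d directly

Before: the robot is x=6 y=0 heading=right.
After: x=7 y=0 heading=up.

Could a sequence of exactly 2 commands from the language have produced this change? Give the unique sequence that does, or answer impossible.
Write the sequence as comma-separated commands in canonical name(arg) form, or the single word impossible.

move(1), face(N)

key: order matters: swapping move(1) and face(N) lands elsewhere
initial: x=6 y=0 heading=right
[1] after move(1): x=7 y=0 heading=right
[2] after face(N): x=7 y=0 heading=up
no rival 2-sequence matches.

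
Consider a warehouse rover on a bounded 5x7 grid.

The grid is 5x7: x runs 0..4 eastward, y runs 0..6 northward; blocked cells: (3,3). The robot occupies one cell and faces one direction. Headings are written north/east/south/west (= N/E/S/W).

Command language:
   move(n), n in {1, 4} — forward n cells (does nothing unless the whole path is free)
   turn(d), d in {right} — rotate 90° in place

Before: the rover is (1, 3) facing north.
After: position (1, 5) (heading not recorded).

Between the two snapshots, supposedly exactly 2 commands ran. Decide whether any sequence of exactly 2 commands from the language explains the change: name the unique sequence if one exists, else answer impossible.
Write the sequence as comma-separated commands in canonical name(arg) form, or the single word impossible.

initial: (1, 3) facing north
t=1 move(1) ⇒ (1, 4) facing north
t=2 move(1) ⇒ (1, 5) facing north
no other 2-command option fits: unique.

move(1), move(1)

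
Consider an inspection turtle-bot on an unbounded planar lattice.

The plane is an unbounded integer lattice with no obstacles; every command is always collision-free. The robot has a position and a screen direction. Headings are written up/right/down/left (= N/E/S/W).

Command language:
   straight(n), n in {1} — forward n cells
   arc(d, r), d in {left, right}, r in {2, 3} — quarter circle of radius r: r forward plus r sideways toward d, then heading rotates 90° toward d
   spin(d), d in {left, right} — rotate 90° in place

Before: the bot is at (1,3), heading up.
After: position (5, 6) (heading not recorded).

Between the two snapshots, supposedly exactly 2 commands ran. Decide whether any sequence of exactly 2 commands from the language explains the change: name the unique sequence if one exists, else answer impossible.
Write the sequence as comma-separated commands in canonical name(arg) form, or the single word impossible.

key: running straight(1) before arc(right, 3) would end elsewhere — order is forced
from: at (1,3), heading up
step 1 (arc(right, 3)): at (4,6), heading right
step 2 (straight(1)): at (5,6), heading right
no rival 2-sequence matches.

arc(right, 3), straight(1)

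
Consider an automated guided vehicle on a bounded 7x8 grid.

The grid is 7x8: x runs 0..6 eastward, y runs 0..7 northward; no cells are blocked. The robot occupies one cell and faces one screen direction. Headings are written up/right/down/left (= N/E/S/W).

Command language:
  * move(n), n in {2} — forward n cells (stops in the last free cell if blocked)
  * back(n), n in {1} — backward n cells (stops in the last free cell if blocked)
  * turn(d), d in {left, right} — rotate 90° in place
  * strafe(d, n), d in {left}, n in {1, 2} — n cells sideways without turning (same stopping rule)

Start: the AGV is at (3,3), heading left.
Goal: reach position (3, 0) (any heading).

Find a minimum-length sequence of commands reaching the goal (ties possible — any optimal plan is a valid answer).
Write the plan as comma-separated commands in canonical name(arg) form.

t0: at (3,3), heading left
1. strafe(left, 2) → at (3,1), heading left
2. strafe(left, 2) → at (3,0), heading left
minimal: 2 command(s), checked below 2.

strafe(left, 2), strafe(left, 2)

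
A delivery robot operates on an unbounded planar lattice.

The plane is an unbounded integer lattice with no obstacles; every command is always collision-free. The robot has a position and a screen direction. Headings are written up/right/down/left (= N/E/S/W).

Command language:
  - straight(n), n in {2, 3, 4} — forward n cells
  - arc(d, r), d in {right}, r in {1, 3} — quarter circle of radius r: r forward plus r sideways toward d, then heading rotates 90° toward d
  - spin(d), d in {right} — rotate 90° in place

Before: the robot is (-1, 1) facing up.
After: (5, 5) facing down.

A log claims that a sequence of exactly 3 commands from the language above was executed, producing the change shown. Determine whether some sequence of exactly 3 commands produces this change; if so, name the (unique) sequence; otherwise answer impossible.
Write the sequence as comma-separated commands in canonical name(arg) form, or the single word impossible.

key: running arc(right, 3) before straight(4) would end elsewhere — order is forced
start: (-1, 1) facing up
[1] after straight(4): (-1, 5) facing up
[2] after arc(right, 3): (2, 8) facing right
[3] after arc(right, 3): (5, 5) facing down
uniquely the one of 216 3-step routes that fits.

straight(4), arc(right, 3), arc(right, 3)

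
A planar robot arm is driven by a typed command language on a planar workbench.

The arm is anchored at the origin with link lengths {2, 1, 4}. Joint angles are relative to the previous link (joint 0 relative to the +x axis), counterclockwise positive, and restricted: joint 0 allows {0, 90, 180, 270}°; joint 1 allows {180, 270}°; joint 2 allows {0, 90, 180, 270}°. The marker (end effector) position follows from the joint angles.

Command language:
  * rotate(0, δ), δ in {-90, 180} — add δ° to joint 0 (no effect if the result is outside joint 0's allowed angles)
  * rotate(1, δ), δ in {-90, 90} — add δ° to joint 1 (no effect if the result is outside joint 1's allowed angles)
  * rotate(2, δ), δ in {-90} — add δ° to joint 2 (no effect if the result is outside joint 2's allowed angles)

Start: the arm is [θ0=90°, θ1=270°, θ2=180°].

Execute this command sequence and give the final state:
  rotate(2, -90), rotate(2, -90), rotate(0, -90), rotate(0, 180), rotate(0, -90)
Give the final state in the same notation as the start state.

[θ0=90°, θ1=270°, θ2=0°]

start: [θ0=90°, θ1=270°, θ2=180°]
t=1 rotate(2, -90) ⇒ [θ0=90°, θ1=270°, θ2=90°]
t=2 rotate(2, -90) ⇒ [θ0=90°, θ1=270°, θ2=0°]
t=3 rotate(0, -90) ⇒ [θ0=0°, θ1=270°, θ2=0°]
t=4 rotate(0, 180) ⇒ [θ0=180°, θ1=270°, θ2=0°]
t=5 rotate(0, -90) ⇒ [θ0=90°, θ1=270°, θ2=0°]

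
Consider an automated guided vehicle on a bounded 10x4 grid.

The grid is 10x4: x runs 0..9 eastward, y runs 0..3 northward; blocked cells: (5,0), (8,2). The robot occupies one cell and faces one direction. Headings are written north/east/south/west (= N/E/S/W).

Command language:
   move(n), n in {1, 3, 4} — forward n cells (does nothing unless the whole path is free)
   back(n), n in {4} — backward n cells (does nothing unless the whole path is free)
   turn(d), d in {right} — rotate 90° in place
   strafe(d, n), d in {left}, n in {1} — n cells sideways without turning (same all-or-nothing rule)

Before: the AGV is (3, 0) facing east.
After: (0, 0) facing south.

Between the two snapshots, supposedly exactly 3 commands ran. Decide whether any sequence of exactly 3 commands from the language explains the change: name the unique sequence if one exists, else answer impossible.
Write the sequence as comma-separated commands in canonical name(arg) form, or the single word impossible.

move(1), back(4), turn(right)

key: order matters: swapping move(1) and turn(right) lands elsewhere
from: (3, 0) facing east
[1] after move(1): (4, 0) facing east
[2] after back(4): (0, 0) facing east
[3] after turn(right): (0, 0) facing south
uniquely the one of 216 3-step routes that fits.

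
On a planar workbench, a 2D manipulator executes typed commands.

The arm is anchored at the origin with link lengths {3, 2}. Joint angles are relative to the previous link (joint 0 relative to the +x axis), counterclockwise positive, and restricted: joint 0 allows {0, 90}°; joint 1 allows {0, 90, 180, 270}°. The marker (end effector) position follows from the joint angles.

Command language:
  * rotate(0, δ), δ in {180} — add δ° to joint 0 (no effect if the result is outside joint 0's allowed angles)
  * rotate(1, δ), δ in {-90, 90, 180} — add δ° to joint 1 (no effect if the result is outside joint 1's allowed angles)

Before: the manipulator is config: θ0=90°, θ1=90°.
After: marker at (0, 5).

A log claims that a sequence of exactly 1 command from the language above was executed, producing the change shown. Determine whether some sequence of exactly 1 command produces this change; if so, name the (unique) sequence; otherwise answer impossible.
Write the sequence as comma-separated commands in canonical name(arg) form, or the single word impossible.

rotate(1, -90)

begin: config: θ0=90°, θ1=90°
t=1 rotate(1, -90) ⇒ config: θ0=90°, θ1=0°
no rival 1-sequence matches.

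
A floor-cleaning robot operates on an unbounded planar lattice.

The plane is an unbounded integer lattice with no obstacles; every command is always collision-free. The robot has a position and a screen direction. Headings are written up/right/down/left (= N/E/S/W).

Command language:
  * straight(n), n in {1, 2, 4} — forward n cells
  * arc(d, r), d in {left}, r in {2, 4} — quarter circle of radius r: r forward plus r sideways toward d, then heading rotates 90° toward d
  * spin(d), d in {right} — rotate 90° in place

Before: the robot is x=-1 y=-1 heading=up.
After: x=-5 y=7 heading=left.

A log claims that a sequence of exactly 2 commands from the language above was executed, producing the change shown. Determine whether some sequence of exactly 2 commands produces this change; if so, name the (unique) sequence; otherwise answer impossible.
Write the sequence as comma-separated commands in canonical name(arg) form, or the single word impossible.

straight(4), arc(left, 4)

key: running arc(left, 4) before straight(4) would end elsewhere — order is forced
from: x=-1 y=-1 heading=up
step 1 (straight(4)): x=-1 y=3 heading=up
step 2 (arc(left, 4)): x=-5 y=7 heading=left
no other 2-command option fits: unique.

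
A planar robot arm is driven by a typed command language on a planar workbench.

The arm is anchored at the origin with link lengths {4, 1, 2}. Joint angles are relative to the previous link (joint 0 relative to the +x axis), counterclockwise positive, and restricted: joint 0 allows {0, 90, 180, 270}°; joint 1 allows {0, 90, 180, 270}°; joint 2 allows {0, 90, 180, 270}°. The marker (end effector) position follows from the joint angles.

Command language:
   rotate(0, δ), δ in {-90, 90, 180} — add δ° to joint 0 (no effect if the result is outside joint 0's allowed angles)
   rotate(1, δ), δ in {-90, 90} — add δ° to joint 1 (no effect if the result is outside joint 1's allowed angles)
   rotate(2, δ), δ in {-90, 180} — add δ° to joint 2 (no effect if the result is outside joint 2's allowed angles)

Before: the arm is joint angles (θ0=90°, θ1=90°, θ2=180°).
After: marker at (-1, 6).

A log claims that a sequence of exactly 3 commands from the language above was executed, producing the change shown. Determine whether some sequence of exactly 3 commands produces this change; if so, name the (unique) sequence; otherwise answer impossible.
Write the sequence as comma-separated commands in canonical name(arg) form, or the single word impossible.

from: joint angles (θ0=90°, θ1=90°, θ2=180°)
[1] after rotate(2, -90): joint angles (θ0=90°, θ1=90°, θ2=90°)
[2] after rotate(2, -90): joint angles (θ0=90°, θ1=90°, θ2=0°)
[3] after rotate(2, -90): joint angles (θ0=90°, θ1=90°, θ2=270°)
no rival 3-sequence matches.

rotate(2, -90), rotate(2, -90), rotate(2, -90)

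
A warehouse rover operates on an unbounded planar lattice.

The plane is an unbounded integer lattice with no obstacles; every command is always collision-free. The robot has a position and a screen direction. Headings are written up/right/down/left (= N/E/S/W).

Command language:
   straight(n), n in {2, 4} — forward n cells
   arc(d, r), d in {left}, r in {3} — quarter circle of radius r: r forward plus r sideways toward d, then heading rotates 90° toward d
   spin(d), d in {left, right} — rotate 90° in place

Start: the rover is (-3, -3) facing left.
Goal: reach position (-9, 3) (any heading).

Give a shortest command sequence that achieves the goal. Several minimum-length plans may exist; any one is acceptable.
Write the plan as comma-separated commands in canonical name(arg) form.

t0: (-3, -3) facing left
step 1 (spin(right)): (-3, -3) facing up
step 2 (arc(left, 3)): (-6, 0) facing left
step 3 (spin(right)): (-6, 0) facing up
step 4 (arc(left, 3)): (-9, 3) facing left
shorter routes all fall short; 4 is best.

spin(right), arc(left, 3), spin(right), arc(left, 3)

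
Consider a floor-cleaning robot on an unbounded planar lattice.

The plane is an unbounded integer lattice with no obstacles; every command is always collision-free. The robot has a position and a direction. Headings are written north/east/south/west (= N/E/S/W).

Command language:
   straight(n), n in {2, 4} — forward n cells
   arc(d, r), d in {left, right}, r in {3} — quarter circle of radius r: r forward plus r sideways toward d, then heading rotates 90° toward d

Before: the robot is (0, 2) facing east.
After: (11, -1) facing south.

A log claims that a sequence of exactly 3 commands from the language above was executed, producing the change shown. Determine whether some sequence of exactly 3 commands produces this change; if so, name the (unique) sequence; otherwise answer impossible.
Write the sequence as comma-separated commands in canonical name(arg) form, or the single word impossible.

key: position moved to (11,-1) AND the heading swung to S — translation plus rotation needed
from: (0, 2) facing east
step 1 (straight(4)): (4, 2) facing east
step 2 (straight(4)): (8, 2) facing east
step 3 (arc(right, 3)): (11, -1) facing south
all 64 alternatives checked — unique.

straight(4), straight(4), arc(right, 3)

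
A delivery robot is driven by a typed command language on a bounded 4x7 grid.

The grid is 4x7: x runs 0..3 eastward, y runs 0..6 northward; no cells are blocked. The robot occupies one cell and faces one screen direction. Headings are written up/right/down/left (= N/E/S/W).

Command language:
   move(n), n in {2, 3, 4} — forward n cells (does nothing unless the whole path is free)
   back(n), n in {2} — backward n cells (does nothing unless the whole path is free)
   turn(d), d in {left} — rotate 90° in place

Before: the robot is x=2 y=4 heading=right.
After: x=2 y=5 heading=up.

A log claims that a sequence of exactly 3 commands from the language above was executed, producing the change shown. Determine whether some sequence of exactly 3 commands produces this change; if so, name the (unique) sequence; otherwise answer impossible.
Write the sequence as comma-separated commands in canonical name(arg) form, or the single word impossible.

key: running move(3) before turn(left) would end elsewhere — order is forced
begin: x=2 y=4 heading=right
1. turn(left) → x=2 y=4 heading=up
2. back(2) → x=2 y=2 heading=up
3. move(3) → x=2 y=5 heading=up
all 125 alternatives checked — unique.

turn(left), back(2), move(3)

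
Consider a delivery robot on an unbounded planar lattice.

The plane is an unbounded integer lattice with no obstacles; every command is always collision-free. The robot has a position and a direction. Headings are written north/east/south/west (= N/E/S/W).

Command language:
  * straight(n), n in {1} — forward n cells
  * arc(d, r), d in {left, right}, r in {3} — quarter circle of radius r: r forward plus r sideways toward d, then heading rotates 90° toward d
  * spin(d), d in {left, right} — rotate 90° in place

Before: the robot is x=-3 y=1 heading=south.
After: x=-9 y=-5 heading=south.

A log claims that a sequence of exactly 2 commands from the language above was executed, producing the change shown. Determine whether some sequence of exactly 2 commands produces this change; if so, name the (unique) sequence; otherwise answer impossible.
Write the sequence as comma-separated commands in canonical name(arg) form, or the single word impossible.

arc(right, 3), arc(left, 3)

key: heading stays S — rotations cancel among the 2 commands
initial: x=-3 y=1 heading=south
[1] after arc(right, 3): x=-6 y=-2 heading=west
[2] after arc(left, 3): x=-9 y=-5 heading=south
no other 2-command option fits: unique.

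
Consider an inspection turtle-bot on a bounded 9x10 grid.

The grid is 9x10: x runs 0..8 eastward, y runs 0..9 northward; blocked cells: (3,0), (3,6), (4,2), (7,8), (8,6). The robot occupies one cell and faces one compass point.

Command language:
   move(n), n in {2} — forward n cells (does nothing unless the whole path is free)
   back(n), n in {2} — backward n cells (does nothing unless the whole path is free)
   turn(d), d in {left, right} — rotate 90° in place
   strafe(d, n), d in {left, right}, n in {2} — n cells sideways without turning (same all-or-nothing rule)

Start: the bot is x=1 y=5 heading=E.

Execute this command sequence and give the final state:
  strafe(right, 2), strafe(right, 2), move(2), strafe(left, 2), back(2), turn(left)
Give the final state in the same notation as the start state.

x=1 y=3 heading=N

start: x=1 y=5 heading=E
1. strafe(right, 2) → x=1 y=3 heading=E
2. strafe(right, 2) → x=1 y=1 heading=E
3. move(2) → x=3 y=1 heading=E
4. strafe(left, 2) → x=3 y=3 heading=E
5. back(2) → x=1 y=3 heading=E
6. turn(left) → x=1 y=3 heading=N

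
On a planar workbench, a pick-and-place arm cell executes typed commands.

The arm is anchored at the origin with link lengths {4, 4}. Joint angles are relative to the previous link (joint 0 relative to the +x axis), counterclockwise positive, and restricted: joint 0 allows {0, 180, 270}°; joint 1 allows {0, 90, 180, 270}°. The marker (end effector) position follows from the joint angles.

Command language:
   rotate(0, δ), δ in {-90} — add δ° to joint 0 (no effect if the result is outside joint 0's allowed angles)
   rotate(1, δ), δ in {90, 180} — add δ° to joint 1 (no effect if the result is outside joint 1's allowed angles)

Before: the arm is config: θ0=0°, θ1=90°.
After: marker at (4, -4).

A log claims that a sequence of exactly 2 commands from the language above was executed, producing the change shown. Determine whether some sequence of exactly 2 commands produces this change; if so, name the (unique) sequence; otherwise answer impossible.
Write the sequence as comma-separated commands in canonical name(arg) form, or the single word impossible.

rotate(1, 90), rotate(1, 90)

from: config: θ0=0°, θ1=90°
step 1 (rotate(1, 90)): config: θ0=0°, θ1=180°
step 2 (rotate(1, 90)): config: θ0=0°, θ1=270°
no rival 2-sequence matches.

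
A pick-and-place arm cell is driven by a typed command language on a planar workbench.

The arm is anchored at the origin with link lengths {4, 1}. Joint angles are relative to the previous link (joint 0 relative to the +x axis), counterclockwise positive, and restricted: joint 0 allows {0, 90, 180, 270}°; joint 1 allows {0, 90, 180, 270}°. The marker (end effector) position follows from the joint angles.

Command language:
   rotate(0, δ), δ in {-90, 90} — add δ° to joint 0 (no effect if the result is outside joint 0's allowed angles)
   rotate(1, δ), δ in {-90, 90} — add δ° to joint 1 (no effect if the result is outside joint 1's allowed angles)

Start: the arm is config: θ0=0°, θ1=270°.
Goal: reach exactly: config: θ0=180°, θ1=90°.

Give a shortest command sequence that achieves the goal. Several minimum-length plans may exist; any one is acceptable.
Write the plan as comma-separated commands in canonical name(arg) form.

rotate(0, -90), rotate(0, -90), rotate(1, -90), rotate(1, -90)

begin: config: θ0=0°, θ1=270°
t=1 rotate(0, -90) ⇒ config: θ0=270°, θ1=270°
t=2 rotate(0, -90) ⇒ config: θ0=180°, θ1=270°
t=3 rotate(1, -90) ⇒ config: θ0=180°, θ1=180°
t=4 rotate(1, -90) ⇒ config: θ0=180°, θ1=90°
nothing shorter than 4 reaches the goal.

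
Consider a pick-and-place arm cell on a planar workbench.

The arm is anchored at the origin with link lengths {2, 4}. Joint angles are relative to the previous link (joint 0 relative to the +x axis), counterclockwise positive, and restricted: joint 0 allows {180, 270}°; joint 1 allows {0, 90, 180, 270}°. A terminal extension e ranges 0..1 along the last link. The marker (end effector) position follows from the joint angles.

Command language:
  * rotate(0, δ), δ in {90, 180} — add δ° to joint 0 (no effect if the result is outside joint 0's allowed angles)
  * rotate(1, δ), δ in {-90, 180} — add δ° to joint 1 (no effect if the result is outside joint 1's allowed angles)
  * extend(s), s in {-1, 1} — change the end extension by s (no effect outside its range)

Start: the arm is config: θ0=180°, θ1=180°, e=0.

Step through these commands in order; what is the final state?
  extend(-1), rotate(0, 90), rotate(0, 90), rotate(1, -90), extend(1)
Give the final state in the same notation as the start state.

begin: config: θ0=180°, θ1=180°, e=0
t=1 extend(-1) ⇒ config: θ0=180°, θ1=180°, e=0
t=2 rotate(0, 90) ⇒ config: θ0=270°, θ1=180°, e=0
t=3 rotate(0, 90) ⇒ config: θ0=270°, θ1=180°, e=0
t=4 rotate(1, -90) ⇒ config: θ0=270°, θ1=90°, e=0
t=5 extend(1) ⇒ config: θ0=270°, θ1=90°, e=1

config: θ0=270°, θ1=90°, e=1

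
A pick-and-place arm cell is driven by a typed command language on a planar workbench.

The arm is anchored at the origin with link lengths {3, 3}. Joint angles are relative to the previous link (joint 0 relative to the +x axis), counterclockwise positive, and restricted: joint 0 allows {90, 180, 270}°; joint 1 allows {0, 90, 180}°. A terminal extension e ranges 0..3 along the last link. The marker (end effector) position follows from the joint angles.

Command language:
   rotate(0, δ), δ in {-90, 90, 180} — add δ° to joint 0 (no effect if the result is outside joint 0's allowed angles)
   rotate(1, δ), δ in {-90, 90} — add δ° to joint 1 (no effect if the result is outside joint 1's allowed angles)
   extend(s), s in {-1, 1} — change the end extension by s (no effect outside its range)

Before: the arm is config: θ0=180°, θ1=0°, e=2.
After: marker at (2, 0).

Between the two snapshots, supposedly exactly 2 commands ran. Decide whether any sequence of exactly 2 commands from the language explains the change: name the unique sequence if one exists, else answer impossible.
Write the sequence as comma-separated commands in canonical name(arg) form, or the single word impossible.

rotate(1, 90), rotate(1, 90)

initial: config: θ0=180°, θ1=0°, e=2
step 1 (rotate(1, 90)): config: θ0=180°, θ1=90°, e=2
step 2 (rotate(1, 90)): config: θ0=180°, θ1=180°, e=2
all 49 alternatives checked — unique.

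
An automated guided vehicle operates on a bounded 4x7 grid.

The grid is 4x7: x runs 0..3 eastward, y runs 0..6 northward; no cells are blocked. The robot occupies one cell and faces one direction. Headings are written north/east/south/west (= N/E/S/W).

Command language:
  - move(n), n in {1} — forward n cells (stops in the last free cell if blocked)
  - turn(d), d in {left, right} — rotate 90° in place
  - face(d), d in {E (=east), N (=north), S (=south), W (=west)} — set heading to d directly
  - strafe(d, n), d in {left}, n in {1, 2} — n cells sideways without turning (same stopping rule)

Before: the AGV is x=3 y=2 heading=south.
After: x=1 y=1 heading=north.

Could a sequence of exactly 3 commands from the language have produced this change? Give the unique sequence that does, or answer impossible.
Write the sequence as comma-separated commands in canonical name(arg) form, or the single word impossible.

move(1), face(N), strafe(left, 2)

key: cell and facing (now N) both changed — the 3 commands mix motion and turning
start: x=3 y=2 heading=south
[1] after move(1): x=3 y=1 heading=south
[2] after face(N): x=3 y=1 heading=north
[3] after strafe(left, 2): x=1 y=1 heading=north
all 729 alternatives checked — unique.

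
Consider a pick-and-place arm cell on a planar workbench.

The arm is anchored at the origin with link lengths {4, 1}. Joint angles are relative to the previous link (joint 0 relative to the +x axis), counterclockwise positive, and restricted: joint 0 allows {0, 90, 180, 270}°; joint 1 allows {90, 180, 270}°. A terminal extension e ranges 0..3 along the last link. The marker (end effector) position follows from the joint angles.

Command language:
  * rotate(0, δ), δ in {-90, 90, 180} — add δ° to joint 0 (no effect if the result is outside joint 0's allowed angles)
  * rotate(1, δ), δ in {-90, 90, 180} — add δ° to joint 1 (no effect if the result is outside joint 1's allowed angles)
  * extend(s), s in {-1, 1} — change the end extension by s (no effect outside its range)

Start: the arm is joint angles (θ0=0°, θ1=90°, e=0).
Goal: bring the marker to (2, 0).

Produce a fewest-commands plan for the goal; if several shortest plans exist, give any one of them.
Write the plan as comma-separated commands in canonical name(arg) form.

rotate(1, 90), extend(1)

t0: joint angles (θ0=0°, θ1=90°, e=0)
t=1 rotate(1, 90) ⇒ joint angles (θ0=0°, θ1=180°, e=0)
t=2 extend(1) ⇒ joint angles (θ0=0°, θ1=180°, e=1)
no 1-step plan works, so 2 is optimal.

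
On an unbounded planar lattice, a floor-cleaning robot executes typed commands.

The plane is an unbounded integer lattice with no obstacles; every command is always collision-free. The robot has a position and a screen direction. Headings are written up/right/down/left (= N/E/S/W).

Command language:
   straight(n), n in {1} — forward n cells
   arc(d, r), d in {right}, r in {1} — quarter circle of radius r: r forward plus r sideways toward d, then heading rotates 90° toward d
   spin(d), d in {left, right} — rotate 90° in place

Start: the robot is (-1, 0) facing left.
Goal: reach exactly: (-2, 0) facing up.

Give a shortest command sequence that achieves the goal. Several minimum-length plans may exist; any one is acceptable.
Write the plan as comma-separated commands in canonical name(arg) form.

straight(1), spin(right)

initial: (-1, 0) facing left
t=1 straight(1) ⇒ (-2, 0) facing left
t=2 spin(right) ⇒ (-2, 0) facing up
no 1-step plan works, so 2 is optimal.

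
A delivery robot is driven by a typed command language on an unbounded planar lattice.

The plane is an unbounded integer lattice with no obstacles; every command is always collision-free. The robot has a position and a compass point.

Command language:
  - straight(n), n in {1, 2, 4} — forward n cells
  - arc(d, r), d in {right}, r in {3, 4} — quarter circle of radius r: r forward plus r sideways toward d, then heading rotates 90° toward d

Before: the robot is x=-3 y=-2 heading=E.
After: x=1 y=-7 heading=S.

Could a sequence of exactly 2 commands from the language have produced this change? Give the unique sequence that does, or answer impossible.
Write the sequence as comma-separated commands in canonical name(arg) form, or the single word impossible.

arc(right, 4), straight(1)

key: position moved to (1,-7) AND the heading swung to S — translation plus rotation needed
from: x=-3 y=-2 heading=E
t=1 arc(right, 4) ⇒ x=1 y=-6 heading=S
t=2 straight(1) ⇒ x=1 y=-7 heading=S
no other 2-command option fits: unique.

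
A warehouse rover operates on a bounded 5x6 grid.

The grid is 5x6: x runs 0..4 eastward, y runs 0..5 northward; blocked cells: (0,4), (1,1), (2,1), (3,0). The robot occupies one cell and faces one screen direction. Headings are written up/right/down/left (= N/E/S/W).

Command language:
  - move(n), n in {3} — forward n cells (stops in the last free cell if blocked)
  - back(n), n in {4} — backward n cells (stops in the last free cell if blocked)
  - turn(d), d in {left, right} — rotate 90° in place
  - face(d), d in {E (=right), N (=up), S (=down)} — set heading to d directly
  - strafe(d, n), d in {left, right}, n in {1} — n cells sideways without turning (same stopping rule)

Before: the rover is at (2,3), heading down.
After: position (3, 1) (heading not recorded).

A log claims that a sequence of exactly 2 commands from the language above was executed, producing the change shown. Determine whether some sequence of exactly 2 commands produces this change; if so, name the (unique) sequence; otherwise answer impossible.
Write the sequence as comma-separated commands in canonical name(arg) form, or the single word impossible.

strafe(left, 1), move(3)

key: running move(3) before strafe(left, 1) would end elsewhere — order is forced
from: at (2,3), heading down
1. strafe(left, 1) → at (3,3), heading down
2. move(3) → at (3,1), heading down
uniquely the one of 81 2-step routes that fits.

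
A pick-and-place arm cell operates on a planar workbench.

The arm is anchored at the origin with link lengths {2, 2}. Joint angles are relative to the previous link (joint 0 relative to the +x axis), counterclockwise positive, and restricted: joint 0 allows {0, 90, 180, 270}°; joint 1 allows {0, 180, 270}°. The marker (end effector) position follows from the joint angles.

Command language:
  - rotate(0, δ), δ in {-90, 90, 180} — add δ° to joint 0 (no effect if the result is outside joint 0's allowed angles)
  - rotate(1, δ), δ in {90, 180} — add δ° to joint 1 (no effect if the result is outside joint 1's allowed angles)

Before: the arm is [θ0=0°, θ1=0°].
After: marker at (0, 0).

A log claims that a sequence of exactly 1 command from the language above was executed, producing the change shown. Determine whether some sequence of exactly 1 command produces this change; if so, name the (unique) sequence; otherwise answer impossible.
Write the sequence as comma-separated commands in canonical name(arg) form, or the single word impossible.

rotate(1, 180)

start: [θ0=0°, θ1=0°]
t=1 rotate(1, 180) ⇒ [θ0=0°, θ1=180°]
all 5 alternatives checked — unique.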